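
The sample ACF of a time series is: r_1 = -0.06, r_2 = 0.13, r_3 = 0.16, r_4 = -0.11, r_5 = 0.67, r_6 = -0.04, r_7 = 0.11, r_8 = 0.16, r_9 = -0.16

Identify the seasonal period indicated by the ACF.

5

The largest autocorrelation is r_5 = 0.67; the remaining lags stay at or below 0.16.
The dominant spike at lag 5 indicates a seasonal period of 5.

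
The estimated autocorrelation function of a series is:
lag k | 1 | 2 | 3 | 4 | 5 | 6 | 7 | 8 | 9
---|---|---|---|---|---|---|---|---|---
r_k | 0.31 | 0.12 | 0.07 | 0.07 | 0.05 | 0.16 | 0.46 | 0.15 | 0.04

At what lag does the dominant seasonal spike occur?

7

The largest autocorrelation is r_7 = 0.46; the remaining lags stay at or below 0.31. The elevated value at lag 1 (0.31), dropping to 0.12 at lag 2, reflects decaying short-term dependence rather than seasonality.
The dominant spike at lag 7 indicates a seasonal period of 7.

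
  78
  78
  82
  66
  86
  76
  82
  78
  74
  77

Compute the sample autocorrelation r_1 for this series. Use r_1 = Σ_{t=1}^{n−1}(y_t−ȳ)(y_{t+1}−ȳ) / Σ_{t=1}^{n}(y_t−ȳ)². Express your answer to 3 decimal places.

-0.633

Mean ȳ = (78 + 78 + 82 + 66 + 86 + 76 + 82 + 78 + 74 + 77)/10 = 77.7000
Numerator Σ_{t=1}^{9}(y_t−ȳ)(y_{t+1}−ȳ) = -164.6900
Denominator Σ(y_t−ȳ)² = 260.1000
r_1 = -164.6900 / 260.1000 = -0.633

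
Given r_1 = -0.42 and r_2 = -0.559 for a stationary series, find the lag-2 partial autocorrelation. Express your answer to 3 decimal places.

-0.893

φ_{22} = (r_2 − r_1²) / (1 − r_1²)
r_1² = (-0.42)² = 0.1764
Numerator = -0.559 − 0.1764 = -0.7354; denominator = 1 − 0.1764 = 0.8236
φ_{22} = -0.7354 / 0.8236 = -0.893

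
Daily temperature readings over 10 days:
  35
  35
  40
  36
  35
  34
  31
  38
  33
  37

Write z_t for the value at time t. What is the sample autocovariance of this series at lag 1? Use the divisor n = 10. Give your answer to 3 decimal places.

Mean z̄ = (35 + 35 + 40 + 36 + 35 + 34 + 31 + 38 + 33 + 37)/10 = 35.4000
Σ_{t=1}^{9}(z_t−z̄)(z_{t+1}−z̄) = -13.9600
γ_1 = -13.9600 / 10 = -1.396

-1.396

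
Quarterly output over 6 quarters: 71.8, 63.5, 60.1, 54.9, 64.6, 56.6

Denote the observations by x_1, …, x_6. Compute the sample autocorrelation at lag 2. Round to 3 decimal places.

Mean x̄ = (71.8 + 63.5 + 60.1 + 54.9 + 64.6 + 56.6)/6 = 61.9167
Deviations from mean: 9.8833, 1.5833, -1.8167, -7.0167, 2.6833, -5.3167
Numerator Σ_{t=1}^{4}(x_t−x̄)(x_{t+2}−x̄) = 3.3661
Denominator Σ(x_t−x̄)² = 188.1883
r_2 = 3.3661 / 188.1883 = 0.018

0.018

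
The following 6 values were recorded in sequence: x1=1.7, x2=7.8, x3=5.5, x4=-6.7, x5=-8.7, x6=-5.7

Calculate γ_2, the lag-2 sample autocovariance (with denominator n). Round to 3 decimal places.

-9.310

Mean x̄ = (1.7 + 7.8 + 5.5 − 6.7 − 8.7 − 5.7)/6 = -1.0167
Σ_{t=1}^{4}(x_t−x̄)(x_{t+2}−x̄) = -55.8572
γ_2 = -55.8572 / 6 = -9.310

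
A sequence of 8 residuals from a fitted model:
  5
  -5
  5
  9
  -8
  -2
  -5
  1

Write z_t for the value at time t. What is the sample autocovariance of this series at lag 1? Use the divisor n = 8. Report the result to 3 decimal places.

-7.000

Mean z̄ = (5 − 5 + 5 + 9 − 8 − 2 − 5 + 1)/8 = 0.0000
Σ_{t=1}^{7}(z_t−z̄)(z_{t+1}−z̄) = -56.0000
γ_1 = -56.0000 / 8 = -7.000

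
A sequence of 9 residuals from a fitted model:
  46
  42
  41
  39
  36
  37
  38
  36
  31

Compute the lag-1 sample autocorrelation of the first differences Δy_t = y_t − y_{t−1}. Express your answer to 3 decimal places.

0.098

First differences Δy: -4, -1, -2, -3, 1, 1, -2, -5
Mean of differences = -1.8750
Numerator Σ(Δy_t−Δȳ)(Δy_{t+1}−Δȳ) = 3.2344
Denominator Σ(Δy_t−Δȳ)² = 32.8750
r_1(Δy) = 3.2344 / 32.8750 = 0.098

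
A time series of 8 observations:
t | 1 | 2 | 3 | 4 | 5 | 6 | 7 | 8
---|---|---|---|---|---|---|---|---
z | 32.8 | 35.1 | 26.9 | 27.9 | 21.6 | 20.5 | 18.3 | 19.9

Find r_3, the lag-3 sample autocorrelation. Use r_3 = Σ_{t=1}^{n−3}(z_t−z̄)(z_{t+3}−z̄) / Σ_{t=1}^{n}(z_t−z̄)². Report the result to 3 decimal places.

-0.082

Mean z̄ = (32.8 + 35.1 + 26.9 + 27.9 + 21.6 + 20.5 + 18.3 + 19.9)/8 = 25.3750
Deviations from mean: 7.4250, 9.7250, 1.5250, 2.5250, -3.7750, -4.8750, -7.0750, -5.4750
Numerator Σ_{t=1}^{5}(z_t−z̄)(z_{t+3}−z̄) = -22.5944
Denominator Σ(z_t−z̄)² = 276.4550
r_3 = -22.5944 / 276.4550 = -0.082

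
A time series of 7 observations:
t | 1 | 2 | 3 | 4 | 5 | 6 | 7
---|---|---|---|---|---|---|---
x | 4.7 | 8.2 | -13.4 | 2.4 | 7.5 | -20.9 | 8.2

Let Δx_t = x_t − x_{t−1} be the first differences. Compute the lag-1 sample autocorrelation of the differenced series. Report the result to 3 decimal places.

First differences Δx: 3.5, -21.6, 15.8, 5.1, -28.4, 29.1
Mean of differences = 0.5833
Numerator Σ(Δx_t−Δx̄)(Δx_{t+1}−Δx̄) = -1290.9453
Denominator Σ(Δx_t−Δx̄)² = 2405.7883
r_1(Δx) = -1290.9453 / 2405.7883 = -0.537

-0.537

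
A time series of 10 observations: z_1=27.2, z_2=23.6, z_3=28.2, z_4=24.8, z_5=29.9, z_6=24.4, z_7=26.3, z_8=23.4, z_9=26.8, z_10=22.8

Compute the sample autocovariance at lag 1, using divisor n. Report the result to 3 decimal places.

-2.784

Mean z̄ = (27.2 + 23.6 + 28.2 + 24.8 + 29.9 + 24.4 + 26.3 + 23.4 + 26.8 + 22.8)/10 = 25.7400
Σ_{t=1}^{9}(z_t−z̄)(z_{t+1}−z̄) = -27.8436
γ_1 = -27.8436 / 10 = -2.784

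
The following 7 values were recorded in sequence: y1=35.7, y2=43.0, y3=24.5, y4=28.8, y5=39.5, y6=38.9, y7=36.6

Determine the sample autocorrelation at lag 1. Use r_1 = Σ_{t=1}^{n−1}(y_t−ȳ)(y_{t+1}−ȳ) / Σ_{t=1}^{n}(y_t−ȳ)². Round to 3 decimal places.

-0.069

Mean ȳ = (35.7 + 43.0 + 24.5 + 28.8 + 39.5 + 38.9 + 36.6)/7 = 35.2857
Numerator Σ_{t=1}^{6}(y_t−ȳ)(y_{t+1}−ȳ) = -17.4059
Denominator Σ(y_t−ȳ)² = 250.6286
r_1 = -17.4059 / 250.6286 = -0.069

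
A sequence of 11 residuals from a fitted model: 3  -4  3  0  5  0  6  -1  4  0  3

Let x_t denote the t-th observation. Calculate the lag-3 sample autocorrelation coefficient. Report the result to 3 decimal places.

Mean x̄ = (3 − 4 + 3 + 0 + 5 + 0 + 6 − 1 + 4 + 0 + 3)/11 = 1.7273
Numerator Σ_{t=1}^{8}(x_t−x̄)(x_{t+3}−x̄) = -54.2231
Denominator Σ(x_t−x̄)² = 88.1818
r_3 = -54.2231 / 88.1818 = -0.615

-0.615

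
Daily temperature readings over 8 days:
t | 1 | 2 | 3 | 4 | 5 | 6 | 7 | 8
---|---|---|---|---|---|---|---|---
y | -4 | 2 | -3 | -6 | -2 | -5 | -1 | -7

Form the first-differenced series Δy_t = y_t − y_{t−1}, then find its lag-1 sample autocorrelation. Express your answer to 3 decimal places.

First differences Δy: 6, -5, -3, 4, -3, 4, -6
Mean of differences = -0.4286
Numerator Σ(Δy_t−Δȳ)(Δy_{t+1}−Δȳ) = -76.4694
Denominator Σ(Δy_t−Δȳ)² = 145.7143
r_1(Δy) = -76.4694 / 145.7143 = -0.525

-0.525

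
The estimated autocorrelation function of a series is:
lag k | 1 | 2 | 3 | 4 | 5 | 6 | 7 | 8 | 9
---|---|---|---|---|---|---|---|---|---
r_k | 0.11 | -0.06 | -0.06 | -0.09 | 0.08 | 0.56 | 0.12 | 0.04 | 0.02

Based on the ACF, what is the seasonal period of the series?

The largest autocorrelation is r_6 = 0.56; the remaining lags stay at or below 0.12.
The dominant spike at lag 6 indicates a seasonal period of 6.

6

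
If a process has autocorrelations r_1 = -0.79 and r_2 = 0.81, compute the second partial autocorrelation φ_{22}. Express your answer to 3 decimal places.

φ_{22} = (r_2 − r_1²) / (1 − r_1²)
r_1² = (-0.79)² = 0.6241
Numerator = 0.81 − 0.6241 = 0.1859; denominator = 1 − 0.6241 = 0.3759
φ_{22} = 0.1859 / 0.3759 = 0.495

0.495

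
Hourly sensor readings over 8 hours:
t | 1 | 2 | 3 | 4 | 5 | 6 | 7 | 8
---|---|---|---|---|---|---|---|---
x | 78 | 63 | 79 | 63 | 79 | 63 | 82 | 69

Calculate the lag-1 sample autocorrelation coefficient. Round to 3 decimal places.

Mean x̄ = (78 + 63 + 79 + 63 + 79 + 63 + 82 + 69)/8 = 72.0000
Σ(x_t−x̄)(x_{t+1}−x̄) = (-54.0000) + (-63.0000) + (-63.0000) + (-63.0000) + (-63.0000) + (-90.0000) + (-30.0000) = -426.0000
Denominator Σ(x_t−x̄)² = 486.0000
r_1 = -426.0000 / 486.0000 = -0.877

-0.877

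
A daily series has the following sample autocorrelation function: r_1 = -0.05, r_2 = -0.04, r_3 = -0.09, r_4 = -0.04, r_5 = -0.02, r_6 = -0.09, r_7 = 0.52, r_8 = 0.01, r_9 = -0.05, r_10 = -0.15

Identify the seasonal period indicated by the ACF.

7

The largest autocorrelation is r_7 = 0.52; the remaining lags stay at or below 0.01.
The dominant spike at lag 7 indicates a seasonal period of 7.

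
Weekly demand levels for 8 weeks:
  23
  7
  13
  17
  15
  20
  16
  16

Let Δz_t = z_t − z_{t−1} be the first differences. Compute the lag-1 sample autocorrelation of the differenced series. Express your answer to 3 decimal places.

-0.295

First differences Δz: -16, 6, 4, -2, 5, -4, 0
Mean of differences = -1.0000
Numerator Σ(Δz_t−Δz̄)(Δz_{t+1}−Δz̄) = -102.0000
Denominator Σ(Δz_t−Δz̄)² = 346.0000
r_1(Δz) = -102.0000 / 346.0000 = -0.295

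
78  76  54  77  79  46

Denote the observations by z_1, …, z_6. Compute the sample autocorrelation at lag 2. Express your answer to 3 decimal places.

-0.400

Mean z̄ = (78 + 76 + 54 + 77 + 79 + 46)/6 = 68.3333
Numerator Σ_{t=1}^{4}(z_t−z̄)(z_{t+2}−z̄) = -418.5556
Denominator Σ(z_t−z̄)² = 1045.3333
r_2 = -418.5556 / 1045.3333 = -0.400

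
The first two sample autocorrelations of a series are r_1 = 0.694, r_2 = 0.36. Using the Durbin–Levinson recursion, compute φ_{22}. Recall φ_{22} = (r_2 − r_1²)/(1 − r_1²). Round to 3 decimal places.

φ_{22} = (r_2 − r_1²) / (1 − r_1²)
r_1² = (0.694)² = 0.481636
Numerator = 0.36 − 0.4816 = -0.1216; denominator = 1 − 0.4816 = 0.5184
φ_{22} = -0.1216 / 0.5184 = -0.235

-0.235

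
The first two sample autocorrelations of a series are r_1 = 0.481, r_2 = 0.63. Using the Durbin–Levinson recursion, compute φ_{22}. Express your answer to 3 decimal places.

φ_{22} = (r_2 − r_1²) / (1 − r_1²)
r_1² = (0.481)² = 0.231361
Numerator = 0.63 − 0.2314 = 0.3986; denominator = 1 − 0.2314 = 0.7686
φ_{22} = 0.3986 / 0.7686 = 0.519

0.519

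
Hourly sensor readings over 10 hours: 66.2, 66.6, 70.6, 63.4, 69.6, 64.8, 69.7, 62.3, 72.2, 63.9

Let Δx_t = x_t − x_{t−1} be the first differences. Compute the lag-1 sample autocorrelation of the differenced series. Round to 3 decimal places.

First differences Δx: 0.4, 4.0, -7.2, 6.2, -4.8, 4.9, -7.4, 9.9, -8.3
Mean of differences = -0.2556
Numerator Σ(Δx_t−Δx̄)(Δx_{t+1}−Δx̄) = -315.4442
Denominator Σ(Δx_t−Δx̄)² = 374.5622
r_1(Δx) = -315.4442 / 374.5622 = -0.842

-0.842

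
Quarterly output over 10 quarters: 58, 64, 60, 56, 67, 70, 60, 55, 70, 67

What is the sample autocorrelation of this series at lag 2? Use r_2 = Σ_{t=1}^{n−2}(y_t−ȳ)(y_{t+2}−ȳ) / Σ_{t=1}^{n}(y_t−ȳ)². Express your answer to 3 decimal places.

Mean ȳ = (58 + 64 + 60 + 56 + 67 + 70 + 60 + 55 + 70 + 67)/10 = 62.7000
Numerator Σ_{t=1}^{8}(y_t−ȳ)(y_{t+2}−ȳ) = -177.1800
Denominator Σ(y_t−ȳ)² = 286.1000
r_2 = -177.1800 / 286.1000 = -0.619

-0.619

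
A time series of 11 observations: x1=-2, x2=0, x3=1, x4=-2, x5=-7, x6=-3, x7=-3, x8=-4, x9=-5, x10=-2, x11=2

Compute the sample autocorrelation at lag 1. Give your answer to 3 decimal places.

Mean x̄ = (-2 + 0 + 1 − 2 − 7 − 3 − 3 − 4 − 5 − 2 + 2)/11 = -2.2727
Numerator Σ_{t=1}^{10}(x_t−x̄)(x_{t+1}−x̄) = 18.0165
Denominator Σ(x_t−x̄)² = 68.1818
r_1 = 18.0165 / 68.1818 = 0.264

0.264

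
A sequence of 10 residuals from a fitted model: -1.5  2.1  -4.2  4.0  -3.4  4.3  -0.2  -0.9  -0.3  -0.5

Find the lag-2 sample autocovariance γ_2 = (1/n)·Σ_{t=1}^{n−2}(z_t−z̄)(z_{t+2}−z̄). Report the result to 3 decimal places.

4.347

Mean z̄ = (-1.5 + 2.1 − 4.2 + 4.0 − 3.4 + 4.3 − 0.2 − 0.9 − 0.3 − 0.5)/10 = -0.0600
Σ_{t=1}^{8}(z_t−z̄)(z_{t+2}−z̄) = 43.4688
γ_2 = 43.4688 / 10 = 4.347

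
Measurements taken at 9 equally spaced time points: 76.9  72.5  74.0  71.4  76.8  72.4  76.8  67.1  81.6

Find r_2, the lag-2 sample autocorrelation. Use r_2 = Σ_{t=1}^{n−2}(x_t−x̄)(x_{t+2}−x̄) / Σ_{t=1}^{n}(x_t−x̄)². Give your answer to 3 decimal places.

Mean x̄ = (76.9 + 72.5 + 74.0 + 71.4 + 76.8 + 72.4 + 76.8 + 67.1 + 81.6)/9 = 74.3889
Σ(x_t−x̄)(x_{t+2}−x̄) = (-0.9765) + (5.6457) + (-0.9377) + (5.9446) + (5.8135) + (14.4968) + (17.3868) = 47.3731
Denominator Σ(x_t−x̄)² = 139.6689
r_2 = 47.3731 / 139.6689 = 0.339

0.339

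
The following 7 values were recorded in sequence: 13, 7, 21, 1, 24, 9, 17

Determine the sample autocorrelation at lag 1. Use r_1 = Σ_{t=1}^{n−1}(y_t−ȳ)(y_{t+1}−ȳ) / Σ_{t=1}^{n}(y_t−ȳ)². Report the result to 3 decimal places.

-0.846

Mean ȳ = (13 + 7 + 21 + 1 + 24 + 9 + 17)/7 = 13.1429
Deviations from mean: -0.1429, -6.1429, 7.8571, -12.1429, 10.8571, -4.1429, 3.8571
Σ(y_t−ȳ)(y_{t+1}−ȳ) = (0.8776) + (-48.2653) + (-95.4082) + (-131.8367) + (-44.9796) + (-15.9796) = -335.5918
Denominator Σ(y_t−ȳ)² = 396.8571
r_1 = -335.5918 / 396.8571 = -0.846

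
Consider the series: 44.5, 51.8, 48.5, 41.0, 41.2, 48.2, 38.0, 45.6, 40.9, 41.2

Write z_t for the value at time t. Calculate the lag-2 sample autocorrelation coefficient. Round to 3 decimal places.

-0.050

Mean z̄ = (44.5 + 51.8 + 48.5 + 41.0 + 41.2 + 48.2 + 38.0 + 45.6 + 40.9 + 41.2)/10 = 44.0900
Numerator Σ_{t=1}^{8}(z_t−z̄)(z_{t+2}−z̄) = -8.5912
Denominator Σ(z_t−z̄)² = 171.7490
r_2 = -8.5912 / 171.7490 = -0.050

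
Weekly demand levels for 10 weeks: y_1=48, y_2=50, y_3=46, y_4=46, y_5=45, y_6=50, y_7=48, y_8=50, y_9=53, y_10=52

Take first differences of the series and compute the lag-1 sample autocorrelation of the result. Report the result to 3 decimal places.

-0.410

First differences Δy: 2, -4, 0, -1, 5, -2, 2, 3, -1
Mean of differences = 0.4444
Numerator Σ(Δy_t−Δȳ)(Δy_{t+1}−Δȳ) = -25.5309
Denominator Σ(Δy_t−Δȳ)² = 62.2222
r_1(Δy) = -25.5309 / 62.2222 = -0.410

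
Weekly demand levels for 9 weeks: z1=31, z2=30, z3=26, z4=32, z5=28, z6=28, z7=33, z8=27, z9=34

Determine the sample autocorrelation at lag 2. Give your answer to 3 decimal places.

0.185

Mean z̄ = (31 + 30 + 26 + 32 + 28 + 28 + 33 + 27 + 34)/9 = 29.8889
Numerator Σ_{t=1}^{7}(z_t−z̄)(z_{t+2}−z̄) = 11.6420
Denominator Σ(z_t−z̄)² = 62.8889
r_2 = 11.6420 / 62.8889 = 0.185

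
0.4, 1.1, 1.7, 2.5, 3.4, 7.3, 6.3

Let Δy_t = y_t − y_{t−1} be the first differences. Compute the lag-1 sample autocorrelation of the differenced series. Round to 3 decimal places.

-0.459

First differences Δy: 0.7, 0.6, 0.8, 0.9, 3.9, -1.0
Mean of differences = 0.9833
Numerator Σ(Δy_t−Δȳ)(Δy_{t+1}−Δȳ) = -5.8336
Denominator Σ(Δy_t−Δȳ)² = 12.7083
r_1(Δy) = -5.8336 / 12.7083 = -0.459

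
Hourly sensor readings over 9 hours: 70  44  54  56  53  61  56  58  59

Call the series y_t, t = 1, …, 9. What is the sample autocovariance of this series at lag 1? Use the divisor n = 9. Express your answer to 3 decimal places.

-16.203

Mean ȳ = (70 + 44 + 54 + 56 + 53 + 61 + 56 + 58 + 59)/9 = 56.7778
Σ_{t=1}^{8}(y_t−ȳ)(y_{t+1}−ȳ) = -145.8272
γ_1 = -145.8272 / 9 = -16.203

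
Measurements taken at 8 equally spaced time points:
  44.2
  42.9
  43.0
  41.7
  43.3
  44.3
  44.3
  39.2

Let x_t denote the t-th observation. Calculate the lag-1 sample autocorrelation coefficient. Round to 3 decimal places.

-0.152

Mean x̄ = (44.2 + 42.9 + 43.0 + 41.7 + 43.3 + 44.3 + 44.3 + 39.2)/8 = 42.8625
Deviations from mean: 1.3375, 0.0375, 0.1375, -1.1625, 0.4375, 1.4375, 1.4375, -3.6625
Σ(x_t−x̄)(x_{t+1}−x̄) = (0.0502) + (0.0052) + (-0.1598) + (-0.5086) + (0.6289) + (2.0664) + (-5.2648) = -3.1827
Denominator Σ(x_t−x̄)² = 20.8988
r_1 = -3.1827 / 20.8988 = -0.152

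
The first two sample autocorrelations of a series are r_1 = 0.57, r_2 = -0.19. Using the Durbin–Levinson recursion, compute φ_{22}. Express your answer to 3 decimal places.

φ_{22} = (r_2 − r_1²) / (1 − r_1²)
r_1² = (0.57)² = 0.3249
Numerator = -0.19 − 0.3249 = -0.5149; denominator = 1 − 0.3249 = 0.6751
φ_{22} = -0.5149 / 0.6751 = -0.763

-0.763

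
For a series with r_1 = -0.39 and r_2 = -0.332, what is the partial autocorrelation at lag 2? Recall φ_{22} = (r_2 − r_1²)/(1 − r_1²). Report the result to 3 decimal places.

-0.571

φ_{22} = (r_2 − r_1²) / (1 − r_1²)
r_1² = (-0.39)² = 0.1521
Numerator = -0.332 − 0.1521 = -0.4841; denominator = 1 − 0.1521 = 0.8479
φ_{22} = -0.4841 / 0.8479 = -0.571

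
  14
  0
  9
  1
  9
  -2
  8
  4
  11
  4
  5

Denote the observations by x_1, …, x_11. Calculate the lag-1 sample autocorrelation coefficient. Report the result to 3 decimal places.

-0.659

Mean x̄ = (14 + 0 + 9 + 1 + 9 − 2 + 8 + 4 + 11 + 4 + 5)/11 = 5.7273
Numerator Σ_{t=1}^{10}(x_t−x̄)(x_{t+1}−x̄) = -160.8017
Denominator Σ(x_t−x̄)² = 244.1818
r_1 = -160.8017 / 244.1818 = -0.659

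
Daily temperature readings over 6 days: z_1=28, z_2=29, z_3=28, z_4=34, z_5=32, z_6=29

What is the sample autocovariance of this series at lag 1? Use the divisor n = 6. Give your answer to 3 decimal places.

0.333

Mean z̄ = (28 + 29 + 28 + 34 + 32 + 29)/6 = 30.0000
Deviations: -2.0000, -1.0000, -2.0000, 4.0000, 2.0000, -1.0000
Σ_{t=1}^{5}(z_t−z̄)(z_{t+1}−z̄) = 2.0000
γ_1 = 2.0000 / 6 = 0.333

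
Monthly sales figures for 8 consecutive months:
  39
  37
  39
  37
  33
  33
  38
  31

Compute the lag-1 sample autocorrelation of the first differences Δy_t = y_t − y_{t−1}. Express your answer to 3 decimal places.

First differences Δy: -2, 2, -2, -4, 0, 5, -7
Mean of differences = -1.1429
Numerator Σ(Δy_t−Δȳ)(Δy_{t+1}−Δȳ) = -35.1633
Denominator Σ(Δy_t−Δȳ)² = 92.8571
r_1(Δy) = -35.1633 / 92.8571 = -0.379

-0.379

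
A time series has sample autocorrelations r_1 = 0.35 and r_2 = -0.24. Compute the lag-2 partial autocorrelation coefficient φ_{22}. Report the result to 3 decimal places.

φ_{22} = (r_2 − r_1²) / (1 − r_1²)
r_1² = (0.35)² = 0.1225
Numerator = -0.24 − 0.1225 = -0.3625; denominator = 1 − 0.1225 = 0.8775
φ_{22} = -0.3625 / 0.8775 = -0.413

-0.413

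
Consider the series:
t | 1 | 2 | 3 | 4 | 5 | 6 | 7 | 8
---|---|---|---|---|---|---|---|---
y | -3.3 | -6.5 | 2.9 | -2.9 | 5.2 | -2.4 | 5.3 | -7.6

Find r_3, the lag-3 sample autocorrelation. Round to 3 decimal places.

-0.492

Mean ȳ = (-3.3 − 6.5 + 2.9 − 2.9 + 5.2 − 2.4 + 5.3 − 7.6)/8 = -1.1625
Σ(y_t−ȳ)(y_{t+3}−ȳ) = (3.7139) + (-33.9598) + (-5.0273) + (-11.2286) + (-40.9586) = -87.4605
Denominator Σ(y_t−ȳ)² = 177.7988
r_3 = -87.4605 / 177.7988 = -0.492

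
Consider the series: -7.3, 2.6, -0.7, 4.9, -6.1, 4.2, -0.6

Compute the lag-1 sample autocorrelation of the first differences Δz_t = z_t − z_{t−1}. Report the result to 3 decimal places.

First differences Δz: 9.9, -3.3, 5.6, -11.0, 10.3, -4.8
Mean of differences = 1.1167
Numerator Σ(Δz_t−Δz̄)(Δz_{t+1}−Δz̄) = -278.5236
Denominator Σ(Δz_t−Δz̄)² = 382.9083
r_1(Δz) = -278.5236 / 382.9083 = -0.727

-0.727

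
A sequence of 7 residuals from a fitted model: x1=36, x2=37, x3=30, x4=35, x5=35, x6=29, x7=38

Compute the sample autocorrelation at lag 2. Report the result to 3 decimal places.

Mean x̄ = (36 + 37 + 30 + 35 + 35 + 29 + 38)/7 = 34.2857
Σ(x_t−x̄)(x_{t+2}−x̄) = (-7.3469) + (1.9388) + (-3.0612) + (-3.7755) + (2.6531) = -9.5918
Denominator Σ(x_t−x̄)² = 71.4286
r_2 = -9.5918 / 71.4286 = -0.134

-0.134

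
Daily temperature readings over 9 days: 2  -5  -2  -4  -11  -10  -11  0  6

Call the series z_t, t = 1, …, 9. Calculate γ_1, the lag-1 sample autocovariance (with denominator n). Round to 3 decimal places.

Mean z̄ = (2 − 5 − 2 − 4 − 11 − 10 − 11 + 0 + 6)/9 = -3.8889
Σ_{t=1}^{8}(z_t−z̄)(z_{t+1}−z̄) = 89.6543
γ_1 = 89.6543 / 9 = 9.962

9.962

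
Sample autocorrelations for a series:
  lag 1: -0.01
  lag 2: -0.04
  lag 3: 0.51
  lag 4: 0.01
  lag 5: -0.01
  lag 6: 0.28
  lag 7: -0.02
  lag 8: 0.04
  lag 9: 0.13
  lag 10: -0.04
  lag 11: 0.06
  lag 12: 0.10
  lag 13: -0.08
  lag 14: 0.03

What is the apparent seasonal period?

The largest autocorrelation is r_3 = 0.51, with a weaker echo at lag 6 (0.28); the remaining lags stay at or below 0.13.
The dominant spike at lag 3 indicates a seasonal period of 3.

3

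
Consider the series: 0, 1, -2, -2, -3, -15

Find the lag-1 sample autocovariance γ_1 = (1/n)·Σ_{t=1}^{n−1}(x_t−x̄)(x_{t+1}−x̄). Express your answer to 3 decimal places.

3.292

Mean x̄ = (0 + 1 − 2 − 2 − 3 − 15)/6 = -3.5000
Σ_{t=1}^{5}(x_t−x̄)(x_{t+1}−x̄) = 19.7500
γ_1 = 19.7500 / 6 = 3.292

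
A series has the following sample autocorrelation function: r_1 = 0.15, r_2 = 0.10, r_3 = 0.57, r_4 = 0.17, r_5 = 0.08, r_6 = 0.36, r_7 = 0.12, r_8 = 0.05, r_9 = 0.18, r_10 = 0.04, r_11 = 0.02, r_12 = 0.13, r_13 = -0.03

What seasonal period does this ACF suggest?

3

The largest autocorrelation is r_3 = 0.57, with weaker echoes at lags 6 (0.36) and 9 (0.18); the remaining lags stay at or below 0.17.
The dominant spike at lag 3 indicates a seasonal period of 3.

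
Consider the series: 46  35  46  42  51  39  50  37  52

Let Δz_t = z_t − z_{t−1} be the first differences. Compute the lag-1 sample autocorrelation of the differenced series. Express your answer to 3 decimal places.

-0.786

First differences Δz: -11, 11, -4, 9, -12, 11, -13, 15
Mean of differences = 0.7500
Numerator Σ(Δz_t−Δz̄)(Δz_{t+1}−Δz̄) = -781.0625
Denominator Σ(Δz_t−Δz̄)² = 993.5000
r_1(Δz) = -781.0625 / 993.5000 = -0.786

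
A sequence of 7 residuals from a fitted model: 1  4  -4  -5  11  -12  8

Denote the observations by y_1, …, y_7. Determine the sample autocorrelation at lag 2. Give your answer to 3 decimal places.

Mean ȳ = (1 + 4 − 4 − 5 + 11 − 12 + 8)/7 = 0.4286
Deviations from mean: 0.5714, 3.5714, -4.4286, -5.4286, 10.5714, -12.4286, 7.5714
Σ(y_t−ȳ)(y_{t+2}−ȳ) = (-2.5306) + (-19.3878) + (-46.8163) + (67.4694) + (80.0408) = 78.7755
Denominator Σ(y_t−ȳ)² = 385.7143
r_2 = 78.7755 / 385.7143 = 0.204

0.204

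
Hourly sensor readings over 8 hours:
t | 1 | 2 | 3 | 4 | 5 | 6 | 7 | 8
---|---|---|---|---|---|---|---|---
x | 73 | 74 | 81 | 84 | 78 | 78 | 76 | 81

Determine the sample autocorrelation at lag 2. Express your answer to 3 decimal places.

-0.406

Mean x̄ = (73 + 74 + 81 + 84 + 78 + 78 + 76 + 81)/8 = 78.1250
Deviations from mean: -5.1250, -4.1250, 2.8750, 5.8750, -0.1250, -0.1250, -2.1250, 2.8750
Σ(x_t−x̄)(x_{t+2}−x̄) = (-14.7344) + (-24.2344) + (-0.3594) + (-0.7344) + (0.2656) + (-0.3594) = -40.1563
Denominator Σ(x_t−x̄)² = 98.8750
r_2 = -40.1563 / 98.8750 = -0.406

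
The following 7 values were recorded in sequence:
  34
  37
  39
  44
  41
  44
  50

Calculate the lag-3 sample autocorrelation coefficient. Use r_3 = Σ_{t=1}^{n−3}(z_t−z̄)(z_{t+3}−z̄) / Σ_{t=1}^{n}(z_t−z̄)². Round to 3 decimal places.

Mean z̄ = (34 + 37 + 39 + 44 + 41 + 44 + 50)/7 = 41.2857
Σ(z_t−z̄)(z_{t+3}−z̄) = (-19.7755) + (1.2245) + (-6.2041) + (23.6531) = -1.1020
Denominator Σ(z_t−z̄)² = 167.4286
r_3 = -1.1020 / 167.4286 = -0.007

-0.007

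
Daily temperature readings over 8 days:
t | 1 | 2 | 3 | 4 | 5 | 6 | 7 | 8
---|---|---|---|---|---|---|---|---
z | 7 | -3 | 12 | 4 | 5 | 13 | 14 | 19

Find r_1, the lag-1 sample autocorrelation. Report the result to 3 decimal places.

0.135

Mean z̄ = (7 − 3 + 12 + 4 + 5 + 13 + 14 + 19)/8 = 8.8750
Numerator Σ_{t=1}^{7}(z_t−z̄)(z_{t+1}−z̄) = 45.8594
Denominator Σ(z_t−z̄)² = 338.8750
r_1 = 45.8594 / 338.8750 = 0.135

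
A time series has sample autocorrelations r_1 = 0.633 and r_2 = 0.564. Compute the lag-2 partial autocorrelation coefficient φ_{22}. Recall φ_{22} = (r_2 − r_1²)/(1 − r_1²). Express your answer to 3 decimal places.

0.272

φ_{22} = (r_2 − r_1²) / (1 − r_1²)
r_1² = (0.633)² = 0.400689
Numerator = 0.564 − 0.4007 = 0.1633; denominator = 1 − 0.4007 = 0.5993
φ_{22} = 0.1633 / 0.5993 = 0.272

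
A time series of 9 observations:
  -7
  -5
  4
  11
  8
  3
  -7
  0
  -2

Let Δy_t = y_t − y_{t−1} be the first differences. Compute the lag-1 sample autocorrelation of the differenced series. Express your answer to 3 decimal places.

0.118

First differences Δy: 2, 9, 7, -3, -5, -10, 7, -2
Mean of differences = 0.6250
Numerator Σ(Δy_t−Δȳ)(Δy_{t+1}−Δȳ) = 37.4844
Denominator Σ(Δy_t−Δȳ)² = 317.8750
r_1(Δy) = 37.4844 / 317.8750 = 0.118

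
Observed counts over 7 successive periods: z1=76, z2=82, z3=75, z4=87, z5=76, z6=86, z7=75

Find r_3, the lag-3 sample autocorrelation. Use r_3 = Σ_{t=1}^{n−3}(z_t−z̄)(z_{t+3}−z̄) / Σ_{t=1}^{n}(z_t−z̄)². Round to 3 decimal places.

Mean z̄ = (76 + 82 + 75 + 87 + 76 + 86 + 75)/7 = 79.5714
Numerator Σ_{t=1}^{4}(z_t−z̄)(z_{t+3}−z̄) = -98.5510
Denominator Σ(z_t−z̄)² = 169.7143
r_3 = -98.5510 / 169.7143 = -0.581

-0.581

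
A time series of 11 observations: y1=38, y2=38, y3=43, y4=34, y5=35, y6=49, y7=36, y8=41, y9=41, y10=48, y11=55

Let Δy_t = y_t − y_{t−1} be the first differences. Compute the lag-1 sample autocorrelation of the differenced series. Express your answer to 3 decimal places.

-0.456

First differences Δy: 0, 5, -9, 1, 14, -13, 5, 0, 7, 7
Mean of differences = 1.7000
Numerator Σ(Δy_t−Δȳ)(Δy_{t+1}−Δȳ) = -257.8900
Denominator Σ(Δy_t−Δȳ)² = 566.1000
r_1(Δy) = -257.8900 / 566.1000 = -0.456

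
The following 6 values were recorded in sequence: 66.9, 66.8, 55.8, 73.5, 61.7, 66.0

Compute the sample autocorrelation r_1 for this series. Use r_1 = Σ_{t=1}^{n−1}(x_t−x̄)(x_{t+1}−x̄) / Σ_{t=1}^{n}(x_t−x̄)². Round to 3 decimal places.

-0.698

Mean x̄ = (66.9 + 66.8 + 55.8 + 73.5 + 61.7 + 66.0)/6 = 65.1167
Numerator Σ_{t=1}^{5}(x_t−x̄)(x_{t+1}−x̄) = -122.4469
Denominator Σ(x_t−x̄)² = 175.5483
r_1 = -122.4469 / 175.5483 = -0.698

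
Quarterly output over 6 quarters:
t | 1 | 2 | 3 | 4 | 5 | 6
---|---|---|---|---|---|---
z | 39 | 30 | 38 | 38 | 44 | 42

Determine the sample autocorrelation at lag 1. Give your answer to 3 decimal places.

0.145

Mean z̄ = (39 + 30 + 38 + 38 + 44 + 42)/6 = 38.5000
Deviations from mean: 0.5000, -8.5000, -0.5000, -0.5000, 5.5000, 3.5000
Σ(z_t−z̄)(z_{t+1}−z̄) = (-4.2500) + (4.2500) + (0.2500) + (-2.7500) + (19.2500) = 16.7500
Denominator Σ(z_t−z̄)² = 115.5000
r_1 = 16.7500 / 115.5000 = 0.145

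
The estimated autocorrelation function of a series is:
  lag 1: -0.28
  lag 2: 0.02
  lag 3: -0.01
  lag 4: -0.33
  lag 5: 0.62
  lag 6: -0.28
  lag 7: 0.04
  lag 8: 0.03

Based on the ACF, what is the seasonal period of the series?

The largest autocorrelation is r_5 = 0.62; the remaining lags stay at or below 0.04.
The dominant spike at lag 5 indicates a seasonal period of 5.

5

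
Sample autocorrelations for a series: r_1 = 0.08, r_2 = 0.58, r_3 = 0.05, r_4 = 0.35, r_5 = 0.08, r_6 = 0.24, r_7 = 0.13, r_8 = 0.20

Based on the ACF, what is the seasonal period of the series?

The largest autocorrelation is r_2 = 0.58, with weaker echoes at lags 4 (0.35), 6 (0.24) and 8 (0.20); the remaining lags stay at or below 0.13.
The dominant spike at lag 2 indicates a seasonal period of 2.

2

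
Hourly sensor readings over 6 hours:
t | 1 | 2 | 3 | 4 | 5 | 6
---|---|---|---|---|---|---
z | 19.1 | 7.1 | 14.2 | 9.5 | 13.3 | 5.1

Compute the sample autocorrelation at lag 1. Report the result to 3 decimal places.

Mean z̄ = (19.1 + 7.1 + 14.2 + 9.5 + 13.3 + 5.1)/6 = 11.3833
Numerator Σ_{t=1}^{5}(z_t−z̄)(z_{t+1}−z̄) = -66.0753
Denominator Σ(z_t−z̄)² = 132.5283
r_1 = -66.0753 / 132.5283 = -0.499

-0.499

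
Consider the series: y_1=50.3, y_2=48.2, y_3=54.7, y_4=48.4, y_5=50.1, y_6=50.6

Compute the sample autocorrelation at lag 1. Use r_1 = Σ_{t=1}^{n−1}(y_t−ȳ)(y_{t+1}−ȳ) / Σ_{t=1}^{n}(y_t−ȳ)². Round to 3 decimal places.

-0.630

Mean ȳ = (50.3 + 48.2 + 54.7 + 48.4 + 50.1 + 50.6)/6 = 50.3833
Σ(y_t−ȳ)(y_{t+1}−ȳ) = (0.1819) + (-9.4247) + (-8.5614) + (0.5619) + (-0.0614) = -17.3036
Denominator Σ(y_t−ȳ)² = 27.4683
r_1 = -17.3036 / 27.4683 = -0.630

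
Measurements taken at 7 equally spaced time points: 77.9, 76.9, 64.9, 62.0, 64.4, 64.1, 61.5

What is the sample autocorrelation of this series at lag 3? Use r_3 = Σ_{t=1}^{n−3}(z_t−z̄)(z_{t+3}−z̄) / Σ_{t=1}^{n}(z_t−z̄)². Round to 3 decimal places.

Mean z̄ = (77.9 + 76.9 + 64.9 + 62.0 + 64.4 + 64.1 + 61.5)/7 = 67.3857
Numerator Σ_{t=1}^{4}(z_t−z̄)(z_{t+3}−z̄) = -45.1678
Denominator Σ(z_t−z̄)² = 290.6086
r_3 = -45.1678 / 290.6086 = -0.155

-0.155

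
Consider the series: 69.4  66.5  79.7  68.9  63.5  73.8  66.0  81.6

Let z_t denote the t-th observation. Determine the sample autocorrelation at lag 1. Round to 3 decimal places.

-0.398

Mean z̄ = (69.4 + 66.5 + 79.7 + 68.9 + 63.5 + 73.8 + 66.0 + 81.6)/8 = 71.1750
Deviations from mean: -1.7750, -4.6750, 8.5250, -2.2750, -7.6750, 2.6250, -5.1750, 10.4250
Numerator Σ_{t=1}^{7}(z_t−z̄)(z_{t+1}−z̄) = -121.1706
Denominator Σ(z_t−z̄)² = 304.1150
r_1 = -121.1706 / 304.1150 = -0.398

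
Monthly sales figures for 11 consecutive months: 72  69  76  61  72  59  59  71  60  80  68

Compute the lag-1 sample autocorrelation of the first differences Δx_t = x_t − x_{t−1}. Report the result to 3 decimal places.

First differences Δx: -3, 7, -15, 11, -13, 0, 12, -11, 20, -12
Mean of differences = -0.4000
Numerator Σ(Δx_t−Δx̄)(Δx_{t+1}−Δx̄) = -1021.7600
Denominator Σ(Δx_t−Δx̄)² = 1380.4000
r_1(Δx) = -1021.7600 / 1380.4000 = -0.740

-0.740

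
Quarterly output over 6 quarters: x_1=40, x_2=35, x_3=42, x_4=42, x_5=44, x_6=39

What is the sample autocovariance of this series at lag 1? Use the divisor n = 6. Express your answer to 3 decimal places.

Mean x̄ = (40 + 35 + 42 + 42 + 44 + 39)/6 = 40.3333
Deviations: -0.3333, -5.3333, 1.6667, 1.6667, 3.6667, -1.3333
Σ_{t=1}^{5}(x_t−x̄)(x_{t+1}−x̄) = -3.1111
γ_1 = -3.1111 / 6 = -0.519

-0.519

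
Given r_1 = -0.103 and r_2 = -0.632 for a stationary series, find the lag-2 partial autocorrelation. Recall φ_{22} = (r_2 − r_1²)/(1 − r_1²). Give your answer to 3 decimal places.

-0.649

φ_{22} = (r_2 − r_1²) / (1 − r_1²)
r_1² = (-0.103)² = 0.010609
Numerator = -0.632 − 0.0106 = -0.6426; denominator = 1 − 0.0106 = 0.9894
φ_{22} = -0.6426 / 0.9894 = -0.649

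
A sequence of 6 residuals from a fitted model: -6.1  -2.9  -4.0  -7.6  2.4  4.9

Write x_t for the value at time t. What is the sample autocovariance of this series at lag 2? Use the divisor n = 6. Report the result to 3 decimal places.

-5.990

Mean x̄ = (-6.1 − 2.9 − 4.0 − 7.6 + 2.4 + 4.9)/6 = -2.2167
Deviations: -3.8833, -0.6833, -1.7833, -5.3833, 4.6167, 7.1167
Σ_{t=1}^{4}(x_t−x̄)(x_{t+2}−x̄) = -35.9406
γ_2 = -35.9406 / 6 = -5.990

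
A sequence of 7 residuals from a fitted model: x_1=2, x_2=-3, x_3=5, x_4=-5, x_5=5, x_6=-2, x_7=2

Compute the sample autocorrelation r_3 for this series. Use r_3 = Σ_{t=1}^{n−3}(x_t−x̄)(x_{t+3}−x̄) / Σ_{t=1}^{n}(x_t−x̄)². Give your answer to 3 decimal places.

-0.460

Mean x̄ = (2 − 3 + 5 − 5 + 5 − 2 + 2)/7 = 0.5714
Deviations from mean: 1.4286, -3.5714, 4.4286, -5.5714, 4.4286, -2.5714, 1.4286
Σ(x_t−x̄)(x_{t+3}−x̄) = (-7.9592) + (-15.8163) + (-11.3878) + (-7.9592) = -43.1224
Denominator Σ(x_t−x̄)² = 93.7143
r_3 = -43.1224 / 93.7143 = -0.460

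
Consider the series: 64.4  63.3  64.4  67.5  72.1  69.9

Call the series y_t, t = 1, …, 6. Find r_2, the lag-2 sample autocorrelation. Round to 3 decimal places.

-0.114

Mean ȳ = (64.4 + 63.3 + 64.4 + 67.5 + 72.1 + 69.9)/6 = 66.9333
Deviations from mean: -2.5333, -3.6333, -2.5333, 0.5667, 5.1667, 2.9667
Numerator Σ_{t=1}^{4}(y_t−ȳ)(y_{t+2}−ȳ) = -7.0489
Denominator Σ(y_t−ȳ)² = 61.8533
r_2 = -7.0489 / 61.8533 = -0.114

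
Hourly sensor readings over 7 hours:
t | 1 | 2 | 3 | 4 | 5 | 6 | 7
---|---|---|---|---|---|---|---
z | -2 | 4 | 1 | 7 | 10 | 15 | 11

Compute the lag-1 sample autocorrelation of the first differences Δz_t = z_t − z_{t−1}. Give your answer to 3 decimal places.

-0.501

First differences Δz: 6, -3, 6, 3, 5, -4
Mean of differences = 2.1667
Numerator Σ(Δz_t−Δz̄)(Δz_{t+1}−Δz̄) = -51.5278
Denominator Σ(Δz_t−Δz̄)² = 102.8333
r_1(Δz) = -51.5278 / 102.8333 = -0.501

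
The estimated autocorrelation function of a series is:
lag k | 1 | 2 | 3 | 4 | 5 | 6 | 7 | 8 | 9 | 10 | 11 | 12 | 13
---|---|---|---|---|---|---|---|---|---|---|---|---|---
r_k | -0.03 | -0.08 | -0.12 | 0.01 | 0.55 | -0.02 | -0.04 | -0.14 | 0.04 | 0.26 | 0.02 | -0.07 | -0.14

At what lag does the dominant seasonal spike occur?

5

The largest autocorrelation is r_5 = 0.55, with a weaker echo at lag 10 (0.26); the remaining lags stay at or below 0.04.
The dominant spike at lag 5 indicates a seasonal period of 5.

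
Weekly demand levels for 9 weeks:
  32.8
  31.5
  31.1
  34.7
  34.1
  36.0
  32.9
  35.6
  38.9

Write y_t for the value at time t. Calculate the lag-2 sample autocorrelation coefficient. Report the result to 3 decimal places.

0.014

Mean ȳ = (32.8 + 31.5 + 31.1 + 34.7 + 34.1 + 36.0 + 32.9 + 35.6 + 38.9)/9 = 34.1778
Numerator Σ_{t=1}^{7}(y_t−ȳ)(y_{t+2}−ȳ) = 0.6901
Denominator Σ(y_t−ȳ)² = 48.0956
r_2 = 0.6901 / 48.0956 = 0.014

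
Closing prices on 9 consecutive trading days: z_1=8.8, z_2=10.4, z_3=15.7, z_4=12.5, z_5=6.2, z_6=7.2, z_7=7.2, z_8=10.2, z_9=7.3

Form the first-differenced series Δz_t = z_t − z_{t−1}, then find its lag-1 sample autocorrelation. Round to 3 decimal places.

First differences Δz: 1.6, 5.3, -3.2, -6.3, 1.0, 0.0, 3.0, -2.9
Mean of differences = -0.1875
Numerator Σ(Δz_t−Δz̄)(Δz_{t+1}−Δz̄) = -3.3927
Denominator Σ(Δz_t−Δz̄)² = 98.7088
r_1(Δz) = -3.3927 / 98.7088 = -0.034

-0.034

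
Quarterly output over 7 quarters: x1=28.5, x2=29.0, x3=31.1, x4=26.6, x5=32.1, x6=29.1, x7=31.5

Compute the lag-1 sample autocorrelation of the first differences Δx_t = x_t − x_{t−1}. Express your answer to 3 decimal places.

-0.835

First differences Δx: 0.5, 2.1, -4.5, 5.5, -3.0, 2.4
Mean of differences = 0.5000
Numerator Σ(Δx_t−Δx̄)(Δx_{t+1}−Δx̄) = -57.1500
Denominator Σ(Δx_t−Δx̄)² = 68.4200
r_1(Δx) = -57.1500 / 68.4200 = -0.835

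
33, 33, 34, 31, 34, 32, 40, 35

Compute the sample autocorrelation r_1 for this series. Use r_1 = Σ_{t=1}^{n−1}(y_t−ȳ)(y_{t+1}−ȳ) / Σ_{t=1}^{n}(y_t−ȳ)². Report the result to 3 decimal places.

Mean ȳ = (33 + 33 + 34 + 31 + 34 + 32 + 40 + 35)/8 = 34.0000
Numerator Σ_{t=1}^{7}(y_t−ȳ)(y_{t+1}−ȳ) = -5.0000
Denominator Σ(y_t−ȳ)² = 52.0000
r_1 = -5.0000 / 52.0000 = -0.096

-0.096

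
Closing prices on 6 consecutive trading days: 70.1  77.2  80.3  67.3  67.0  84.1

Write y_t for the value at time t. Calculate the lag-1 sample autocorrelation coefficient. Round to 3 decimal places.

Mean ȳ = (70.1 + 77.2 + 80.3 + 67.3 + 67.0 + 84.1)/6 = 74.3333
Σ(y_t−ȳ)(y_{t+1}−ȳ) = (-12.1356) + (17.1044) + (-41.9656) + (51.5778) + (-71.6222) = -57.0411
Denominator Σ(y_t−ȳ)² = 260.3733
r_1 = -57.0411 / 260.3733 = -0.219

-0.219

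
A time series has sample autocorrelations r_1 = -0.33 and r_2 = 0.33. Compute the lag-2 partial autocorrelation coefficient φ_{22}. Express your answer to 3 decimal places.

0.248

φ_{22} = (r_2 − r_1²) / (1 − r_1²)
r_1² = (-0.33)² = 0.1089
Numerator = 0.33 − 0.1089 = 0.2211; denominator = 1 − 0.1089 = 0.8911
φ_{22} = 0.2211 / 0.8911 = 0.248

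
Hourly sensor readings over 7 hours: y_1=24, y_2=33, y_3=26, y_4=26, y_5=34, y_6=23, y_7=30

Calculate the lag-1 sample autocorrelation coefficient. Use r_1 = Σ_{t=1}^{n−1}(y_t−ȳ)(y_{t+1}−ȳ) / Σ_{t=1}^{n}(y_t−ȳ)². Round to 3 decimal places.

Mean ȳ = (24 + 33 + 26 + 26 + 34 + 23 + 30)/7 = 28.0000
Deviations from mean: -4.0000, 5.0000, -2.0000, -2.0000, 6.0000, -5.0000, 2.0000
Σ(y_t−ȳ)(y_{t+1}−ȳ) = (-20.0000) + (-10.0000) + (4.0000) + (-12.0000) + (-30.0000) + (-10.0000) = -78.0000
Denominator Σ(y_t−ȳ)² = 114.0000
r_1 = -78.0000 / 114.0000 = -0.684

-0.684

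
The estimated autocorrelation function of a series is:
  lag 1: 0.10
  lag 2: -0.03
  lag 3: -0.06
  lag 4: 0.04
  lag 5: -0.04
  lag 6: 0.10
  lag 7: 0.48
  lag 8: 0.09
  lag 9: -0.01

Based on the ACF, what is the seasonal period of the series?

7

The largest autocorrelation is r_7 = 0.48; the remaining lags stay at or below 0.10.
The dominant spike at lag 7 indicates a seasonal period of 7.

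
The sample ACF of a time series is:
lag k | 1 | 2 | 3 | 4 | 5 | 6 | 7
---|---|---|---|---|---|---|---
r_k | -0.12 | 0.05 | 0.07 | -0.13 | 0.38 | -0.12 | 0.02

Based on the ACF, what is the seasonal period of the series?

The largest autocorrelation is r_5 = 0.38; the remaining lags stay at or below 0.07.
The dominant spike at lag 5 indicates a seasonal period of 5.

5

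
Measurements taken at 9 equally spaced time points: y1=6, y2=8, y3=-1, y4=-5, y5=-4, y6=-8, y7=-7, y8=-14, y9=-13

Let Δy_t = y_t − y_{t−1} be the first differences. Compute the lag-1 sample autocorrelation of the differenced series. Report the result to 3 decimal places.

First differences Δy: 2, -9, -4, 1, -4, 1, -7, 1
Mean of differences = -2.3750
Numerator Σ(Δy_t−Δȳ)(Δy_{t+1}−Δȳ) = -65.8906
Denominator Σ(Δy_t−Δȳ)² = 123.8750
r_1(Δy) = -65.8906 / 123.8750 = -0.532

-0.532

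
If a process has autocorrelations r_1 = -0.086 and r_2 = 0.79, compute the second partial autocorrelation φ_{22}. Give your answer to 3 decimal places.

0.788

φ_{22} = (r_2 − r_1²) / (1 − r_1²)
r_1² = (-0.086)² = 0.007396
Numerator = 0.79 − 0.0074 = 0.7826; denominator = 1 − 0.0074 = 0.9926
φ_{22} = 0.7826 / 0.9926 = 0.788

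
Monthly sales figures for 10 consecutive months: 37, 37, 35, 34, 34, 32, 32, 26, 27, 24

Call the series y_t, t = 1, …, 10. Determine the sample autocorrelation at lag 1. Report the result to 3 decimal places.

0.627

Mean ȳ = (37 + 37 + 35 + 34 + 34 + 32 + 32 + 26 + 27 + 24)/10 = 31.8000
Numerator Σ_{t=1}^{9}(y_t−ȳ)(y_{t+1}−ȳ) = 120.1600
Denominator Σ(y_t−ȳ)² = 191.6000
r_1 = 120.1600 / 191.6000 = 0.627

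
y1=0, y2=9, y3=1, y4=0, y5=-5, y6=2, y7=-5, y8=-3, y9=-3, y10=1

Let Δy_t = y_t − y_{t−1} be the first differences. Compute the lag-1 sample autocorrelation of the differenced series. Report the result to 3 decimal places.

First differences Δy: 9, -8, -1, -5, 7, -7, 2, 0, 4
Mean of differences = 0.1111
Numerator Σ(Δy_t−Δȳ)(Δy_{t+1}−Δȳ) = -155.6790
Denominator Σ(Δy_t−Δȳ)² = 288.8889
r_1(Δy) = -155.6790 / 288.8889 = -0.539

-0.539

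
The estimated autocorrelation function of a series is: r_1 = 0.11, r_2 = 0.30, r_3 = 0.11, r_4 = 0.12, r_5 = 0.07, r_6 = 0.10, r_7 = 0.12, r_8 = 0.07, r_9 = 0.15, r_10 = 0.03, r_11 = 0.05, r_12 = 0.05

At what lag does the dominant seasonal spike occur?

2

The largest autocorrelation is r_2 = 0.30; the remaining lags stay at or below 0.15.
The dominant spike at lag 2 indicates a seasonal period of 2.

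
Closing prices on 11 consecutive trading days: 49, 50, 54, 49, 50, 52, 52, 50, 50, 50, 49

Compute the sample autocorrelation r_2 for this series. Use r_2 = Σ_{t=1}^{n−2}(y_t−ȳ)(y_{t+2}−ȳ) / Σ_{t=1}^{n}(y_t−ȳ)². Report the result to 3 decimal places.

-0.388

Mean ȳ = (49 + 50 + 54 + 49 + 50 + 52 + 52 + 50 + 50 + 50 + 49)/11 = 50.4545
Numerator Σ_{t=1}^{9}(y_t−ȳ)(y_{t+2}−ȳ) = -9.5950
Denominator Σ(y_t−ȳ)² = 24.7273
r_2 = -9.5950 / 24.7273 = -0.388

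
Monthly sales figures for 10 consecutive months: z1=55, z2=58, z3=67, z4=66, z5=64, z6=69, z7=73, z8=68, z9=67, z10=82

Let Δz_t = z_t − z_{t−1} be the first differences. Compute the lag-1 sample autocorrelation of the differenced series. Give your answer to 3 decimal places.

First differences Δz: 3, 9, -1, -2, 5, 4, -5, -1, 15
Mean of differences = 3.0000
Numerator Σ(Δz_t−Δz̄)(Δz_{t+1}−Δz̄) = -36.0000
Denominator Σ(Δz_t−Δz̄)² = 306.0000
r_1(Δz) = -36.0000 / 306.0000 = -0.118

-0.118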